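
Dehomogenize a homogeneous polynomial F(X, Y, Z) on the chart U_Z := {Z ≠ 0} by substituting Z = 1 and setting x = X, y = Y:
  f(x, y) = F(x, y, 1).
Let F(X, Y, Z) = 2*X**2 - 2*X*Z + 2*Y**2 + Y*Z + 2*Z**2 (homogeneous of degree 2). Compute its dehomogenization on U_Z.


f(x, y) = 2*x**2 - 2*x + 2*y**2 + y + 2

On U_Z we set Z = 1. Each monomial c·X^i·Y^j·Z^k in F becomes c·x^i·y^j·1^k = c·x^i·y^j.
Substituting Z = 1: F(X, Y, 1) = 2*x**2 - 2*x + 2*y**2 + y + 2.
Note: deg(f) ≤ deg(F) = 2; strict inequality happens when F is divisible by Z (lost terms).


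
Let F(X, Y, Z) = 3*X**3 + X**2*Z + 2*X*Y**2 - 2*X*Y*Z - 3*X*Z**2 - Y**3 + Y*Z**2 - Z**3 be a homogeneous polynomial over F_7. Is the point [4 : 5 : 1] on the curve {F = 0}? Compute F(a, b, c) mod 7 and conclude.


F(4,5,1) ≡ 4 (mod 7); P is NOT on the curve.

Evaluate F(4, 5, 1) term-by-term (mod 7).
  3*X**3 ↦ 3·64·1·1 = 192
  X**2*Z ↦ 1·16·1·1 = 16
  2*X*Y**2 ↦ 2·4·25·1 = 200
  -2*X*Y*Z ↦ -2·4·5·1 = -40
  -3*X*Z**2 ↦ -3·4·1·1 = -12
  -Y**3 ↦ -1·1·125·1 = -125
  Y*Z**2 ↦ 1·1·5·1 = 5
  -Z**3 ↦ -1·1·1·1 = -1
Sum: F(4, 5, 1) = (192) + (16) + (200) + (-40) + (-12) + (-125) + (5) + (-1) = 235.
Reducing mod 7: 235 ≡ 4 (mod 7).
Since F(a, b, c) ≡ 4 ≠ 0 (mod 7), P does NOT lie on the curve.


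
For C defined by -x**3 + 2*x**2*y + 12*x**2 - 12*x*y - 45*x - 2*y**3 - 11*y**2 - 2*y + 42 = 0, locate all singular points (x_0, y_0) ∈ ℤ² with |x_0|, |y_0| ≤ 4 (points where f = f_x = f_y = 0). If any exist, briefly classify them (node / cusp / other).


Singular points: {(3, -2)}; classification: node.

Compute partial derivatives:
  f_x = -3*x**2 + 4*x*y + 24*x - 12*y - 45.
  f_y = 2*x**2 - 12*x - 6*y**2 - 22*y - 2.
Scan x_0 ∈ {−4, ..., 4}. For each x_0, f_y(x_0, y) is a polynomial in y; find its integer roots y ∈ {−4, ..., 4}, then test f_x and f at those candidates.
  x = -4: f_y(-4, y) = -6*y**2 - 22*y + 78; no integer root y with |y| ≤ 4.
  x = -3: f_y(-3, y) = -6*y**2 - 22*y + 52; no integer root y with |y| ≤ 4.
  x = -2: f_y(-2, y) = -6*y**2 - 22*y + 30; no integer root y with |y| ≤ 4.
  x = -1: f_y(-1, y) = -6*y**2 - 22*y + 12; no integer root y with |y| ≤ 4.
  x = 0: f_y(0, y) = -6*y**2 - 22*y - 2; no integer root y with |y| ≤ 4.
  x = 1: f_y(1, y) = -6*y**2 - 22*y - 12; vanishes at y ∈ {-3}. (1, -3): f_x = 0 but f = -1 ≠ 0.
  x = 2: f_y(2, y) = -6*y**2 - 22*y - 18; no integer root y with |y| ≤ 4.
  x = 3: f_y(3, y) = -6*y**2 - 22*y - 20; vanishes at y ∈ {-2}. (3, -2): f_x = 0, f = 0 — SINGULAR.
  x = 4: f_y(4, y) = -6*y**2 - 22*y - 18; no integer root y with |y| ≤ 4.
Only singular point on the grid: (3, -2).
Classify: substitute x = 3 + u, y = -2 + v and expand: f = -u**3 + 2*u**2*v - u**2 - 2*v**3 + v**2.
No constant or linear terms (consistent with a singular point). Quadratic part: -u**2 + v**2. Cubic part: -u**3 + 2*u**2*v - 2*v**3.
The quadratic part v**2 - u**2 = (v − u)(v + u) splits into two distinct linear factors, so there are two distinct tangent lines y − -2 = ±(x − 3) — this is a node (ordinary double point).
Classification: node.


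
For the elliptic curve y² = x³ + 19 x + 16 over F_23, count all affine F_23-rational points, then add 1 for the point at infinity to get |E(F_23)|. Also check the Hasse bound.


Affine points = {(0, 4), (0, 19), (1, 6), (1, 17), (2, 4), (2, 19), (3, 10), (3, 13), (4, 8), (4, 15), (5, 11), (5, 12), (6, 1), (6, 22), (7, 3), (7, 20), (8, 6), (8, 17), (14, 6), (14, 17), (16, 0), (17, 10), (17, 13), (18, 7), (18, 16), (20, 1), (20, 22), (21, 4), (21, 19)}; affine count = 29; |E(F_23)| = 30.

Discriminant check: Δ ∝ 4a³ + 27b² = 4·19³ + 27·16² = 4·6859 + 27·256 ≡ 9 (mod 23). Nonzero ⇒ E is nonsingular.
For each x ∈ F_23, compute rhs = x³ + 19·x + 16 mod 23, then count y ∈ F_23 with y² ≡ rhs.
  x = 0: rhs = 16, matching y values: 4, 19 (2 points).
  x = 1: rhs = 13, matching y values: 6, 17 (2 points).
  x = 2: rhs = 16, matching y values: 4, 19 (2 points).
  x = 3: rhs = 8, matching y values: 10, 13 (2 points).
  x = 4: rhs = 18, matching y values: 8, 15 (2 points).
  x = 5: rhs = 6, matching y values: 11, 12 (2 points).
  x = 6: rhs = 1, matching y values: 1, 22 (2 points).
  x = 7: rhs = 9, matching y values: 3, 20 (2 points).
  x = 8: rhs = 13, matching y values: 6, 17 (2 points).
  x = 9: rhs = 19, matching y values: none (0 points).
  x = 10: rhs = 10, matching y values: none (0 points).
  x = 11: rhs = 15, matching y values: none (0 points).
  x = 12: rhs = 17, matching y values: none (0 points).
  x = 13: rhs = 22, matching y values: none (0 points).
  x = 14: rhs = 13, matching y values: 6, 17 (2 points).
  x = 15: rhs = 19, matching y values: none (0 points).
  x = 16: rhs = 0, matching y values: 0 (1 points).
  x = 17: rhs = 8, matching y values: 10, 13 (2 points).
  x = 18: rhs = 3, matching y values: 7, 16 (2 points).
  x = 19: rhs = 14, matching y values: none (0 points).
  x = 20: rhs = 1, matching y values: 1, 22 (2 points).
  x = 21: rhs = 16, matching y values: 4, 19 (2 points).
  x = 22: rhs = 19, matching y values: none (0 points).
Total affine count: 29.
Full point count |E(F_23)| = 29 + 1 = 30.
Hasse bound: |30 − (23+1)| = |6| = 6 ≤ 2√23 ≈ 9.5917 ✓.


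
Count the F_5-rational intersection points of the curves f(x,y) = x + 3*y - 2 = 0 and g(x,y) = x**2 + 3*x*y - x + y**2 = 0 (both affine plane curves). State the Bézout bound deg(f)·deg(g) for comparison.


Common zeros: {(1, 2), (4, 1)}; count = 2; Bézout bound = 2.

deg(f) = 1, deg(g) = 2, so Bézout bound = 2.
Scan x ∈ F_5. For each x, list the y ∈ F_5 with f(x, y) ≡ 0 and those with g(x, y) ≡ 0 (mod 5); the common zeros in that column are the intersection.
  x = 0: f ≡ 0 at y ∈ {4}; g ≡ 0 at y ∈ {0}; common: ∅.
  x = 1: f ≡ 0 at y ∈ {2}; g ≡ 0 at y ∈ {0, 2}; common: {2}.
  x = 2: f ≡ 0 at y ∈ {0}; g ≡ 0 at y ∈ ∅; common: ∅.
  x = 3: f ≡ 0 at y ∈ {3}; g ≡ 0 at y ∈ ∅; common: ∅.
  x = 4: f ≡ 0 at y ∈ {1}; g ≡ 0 at y ∈ {1, 2}; common: {1}.
Collecting: common zeros = {(1, 2), (4, 1)}, so the count is 2.
Comparison with the Bézout bound: 2 ≤ 2 = deg(f)·deg(g), as expected for curves with no common component (the bound is attained).


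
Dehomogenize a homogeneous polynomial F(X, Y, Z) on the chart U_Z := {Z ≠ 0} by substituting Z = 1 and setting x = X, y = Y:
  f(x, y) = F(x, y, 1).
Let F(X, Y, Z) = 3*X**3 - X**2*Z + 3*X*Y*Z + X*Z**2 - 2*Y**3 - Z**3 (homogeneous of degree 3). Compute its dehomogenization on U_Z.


f(x, y) = 3*x**3 - x**2 + 3*x*y + x - 2*y**3 - 1

On U_Z we set Z = 1. Each monomial c·X^i·Y^j·Z^k in F becomes c·x^i·y^j·1^k = c·x^i·y^j.
Substituting Z = 1: F(X, Y, 1) = 3*x**3 - x**2 + 3*x*y + x - 2*y**3 - 1.
Note: deg(f) ≤ deg(F) = 3; strict inequality happens when F is divisible by Z (lost terms).


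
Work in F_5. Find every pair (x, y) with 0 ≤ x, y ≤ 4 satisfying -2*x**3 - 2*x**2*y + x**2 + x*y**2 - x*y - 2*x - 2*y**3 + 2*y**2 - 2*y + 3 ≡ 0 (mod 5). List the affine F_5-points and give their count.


Affine F_5-points: {(1, 0), (1, 4), (2, 4), (3, 2), (4, 2)}; count = 5.

For each of the 25 pairs (x, y) ∈ F_5², evaluate f(x, y) mod 5. Record the zeros.
  x = 0: [0↦3, 1↦1, 2↦1, 3↦1, 4↦4]  zeros at y ∈ ∅
  x = 1: [0↦0, 1↦1, 2↦1, 3↦3, 4↦0]  zeros at y ∈ {0, 4}
  x = 2: [0↦2, 1↦2, 2↦3, 3↦3, 4↦0]  zeros at y ∈ {4}
  x = 3: [0↦2, 1↦2, 2↦0, 3↦4, 4↦2]  zeros at y ∈ {2}
  x = 4: [0↦3, 1↦4, 2↦0, 3↦4, 4↦4]  zeros at y ∈ {2}
Collecting zeros: affine points = {(1, 0), (1, 4), (2, 4), (3, 2), (4, 2)}.
Total count |C(F_5)_aff| = 5.


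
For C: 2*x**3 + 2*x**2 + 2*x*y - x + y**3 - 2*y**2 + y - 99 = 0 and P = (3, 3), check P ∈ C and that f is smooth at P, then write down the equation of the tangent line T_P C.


Tangent line at P: 71*x + 22*y - 279 = 0.

Step 1: f(3, 3) = 0, so P lies on C.
Step 2: partial derivatives
  f_x(x, y) = 6*x**2 + 4*x + 2*y - 1, f_y(x, y) = 2*x + 3*y**2 - 4*y + 1.
  f_x(P) = 71, f_y(P) = 22 (gradient nonzero, so P is smooth).
Step 3: tangent line at P: 71·(x − 3) + 22·(y − 3) = 0.
Expanding: 71*x + 22*y - 279 = 0.


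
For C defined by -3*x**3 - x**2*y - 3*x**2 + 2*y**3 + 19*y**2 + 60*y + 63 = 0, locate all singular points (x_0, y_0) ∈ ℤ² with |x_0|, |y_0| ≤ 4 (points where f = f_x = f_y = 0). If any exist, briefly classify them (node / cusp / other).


Singular points: {(0, -3)}; classification: cusp.

Compute partial derivatives:
  f_x = -9*x**2 - 2*x*y - 6*x.
  f_y = -x**2 + 6*y**2 + 38*y + 60.
Scan x_0 ∈ {−4, ..., 4}. For each x_0, f_y(x_0, y) is a polynomial in y; find its integer roots y ∈ {−4, ..., 4}, then test f_x and f at those candidates.
  x = -4: f_y(-4, y) = 6*y**2 + 38*y + 44; no integer root y with |y| ≤ 4.
  x = -3: f_y(-3, y) = 6*y**2 + 38*y + 51; no integer root y with |y| ≤ 4.
  x = -2: f_y(-2, y) = 6*y**2 + 38*y + 56; vanishes at y ∈ {-4}. (-2, -4): f_x = -40 ≠ 0.
  x = -1: f_y(-1, y) = 6*y**2 + 38*y + 59; no integer root y with |y| ≤ 4.
  x = 0: f_y(0, y) = 6*y**2 + 38*y + 60; vanishes at y ∈ {-3}. (0, -3): f_x = 0, f = 0 — SINGULAR.
  x = 1: f_y(1, y) = 6*y**2 + 38*y + 59; no integer root y with |y| ≤ 4.
  x = 2: f_y(2, y) = 6*y**2 + 38*y + 56; vanishes at y ∈ {-4}. (2, -4): f_x = -32 ≠ 0.
  x = 3: f_y(3, y) = 6*y**2 + 38*y + 51; no integer root y with |y| ≤ 4.
  x = 4: f_y(4, y) = 6*y**2 + 38*y + 44; no integer root y with |y| ≤ 4.
Only singular point on the grid: (0, -3).
Classify: substitute x = 0 + u, y = -3 + v and expand: f = -3*u**3 - u**2*v + 2*v**3 + v**2.
No constant or linear terms (consistent with a singular point). Quadratic part: v**2. Cubic part: -3*u**3 - u**2*v + 2*v**3.
The quadratic part v**2 is a perfect square, so there is a single (double) tangent line v = 0, i.e. y = -3. Restricting the cubic part to that line (v = 0) leaves -3*u**3 ≠ 0, so f is not divisible by v and the branch is v² ≈ 3*u**3 to lowest order — this is a cusp.
Classification: cusp.


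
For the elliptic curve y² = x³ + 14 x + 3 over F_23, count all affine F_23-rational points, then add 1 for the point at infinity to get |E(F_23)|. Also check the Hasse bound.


Affine points = {(0, 7), (0, 16), (1, 8), (1, 15), (2, 4), (2, 19), (3, 7), (3, 16), (4, 10), (4, 13), (6, 2), (6, 21), (8, 11), (8, 12), (10, 4), (10, 19), (11, 4), (11, 19), (12, 6), (12, 17), (13, 6), (13, 17), (15, 0), (17, 5), (17, 18), (20, 7), (20, 16), (21, 6), (21, 17)}; affine count = 29; |E(F_23)| = 30.

Discriminant check: Δ ∝ 4a³ + 27b² = 4·14³ + 27·3² = 4·2744 + 27·9 ≡ 18 (mod 23). Nonzero ⇒ E is nonsingular.
For each x ∈ F_23, compute rhs = x³ + 14·x + 3 mod 23, then count y ∈ F_23 with y² ≡ rhs.
  x = 0: rhs = 3, matching y values: 7, 16 (2 points).
  x = 1: rhs = 18, matching y values: 8, 15 (2 points).
  x = 2: rhs = 16, matching y values: 4, 19 (2 points).
  x = 3: rhs = 3, matching y values: 7, 16 (2 points).
  x = 4: rhs = 8, matching y values: 10, 13 (2 points).
  x = 5: rhs = 14, matching y values: none (0 points).
  x = 6: rhs = 4, matching y values: 2, 21 (2 points).
  x = 7: rhs = 7, matching y values: none (0 points).
  x = 8: rhs = 6, matching y values: 11, 12 (2 points).
  x = 9: rhs = 7, matching y values: none (0 points).
  x = 10: rhs = 16, matching y values: 4, 19 (2 points).
  x = 11: rhs = 16, matching y values: 4, 19 (2 points).
  x = 12: rhs = 13, matching y values: 6, 17 (2 points).
  x = 13: rhs = 13, matching y values: 6, 17 (2 points).
  x = 14: rhs = 22, matching y values: none (0 points).
  x = 15: rhs = 0, matching y values: 0 (1 points).
  x = 16: rhs = 22, matching y values: none (0 points).
  x = 17: rhs = 2, matching y values: 5, 18 (2 points).
  x = 18: rhs = 15, matching y values: none (0 points).
  x = 19: rhs = 21, matching y values: none (0 points).
  x = 20: rhs = 3, matching y values: 7, 16 (2 points).
  x = 21: rhs = 13, matching y values: 6, 17 (2 points).
  x = 22: rhs = 11, matching y values: none (0 points).
Total affine count: 29.
Full point count |E(F_23)| = 29 + 1 = 30.
Hasse bound: |30 − (23+1)| = |6| = 6 ≤ 2√23 ≈ 9.5917 ✓.


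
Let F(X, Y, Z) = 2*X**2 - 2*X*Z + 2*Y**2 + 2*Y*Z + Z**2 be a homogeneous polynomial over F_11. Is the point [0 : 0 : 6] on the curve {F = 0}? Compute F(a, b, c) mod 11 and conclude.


F(0,0,6) ≡ 3 (mod 11); P is NOT on the curve.

Evaluate F(0, 0, 6) term-by-term (mod 11).
  2*X**2 ↦ 2·0·1·1 = 0
  -2*X*Z ↦ -2·0·1·6 = 0
  2*Y**2 ↦ 2·1·0·1 = 0
  2*Y*Z ↦ 2·1·0·6 = 0
  Z**2 ↦ 1·1·1·36 = 36
Sum: F(0, 0, 6) = (0) + (0) + (0) + (0) + (36) = 36.
Reducing mod 11: 36 ≡ 3 (mod 11).
Since F(a, b, c) ≡ 3 ≠ 0 (mod 11), P does NOT lie on the curve.


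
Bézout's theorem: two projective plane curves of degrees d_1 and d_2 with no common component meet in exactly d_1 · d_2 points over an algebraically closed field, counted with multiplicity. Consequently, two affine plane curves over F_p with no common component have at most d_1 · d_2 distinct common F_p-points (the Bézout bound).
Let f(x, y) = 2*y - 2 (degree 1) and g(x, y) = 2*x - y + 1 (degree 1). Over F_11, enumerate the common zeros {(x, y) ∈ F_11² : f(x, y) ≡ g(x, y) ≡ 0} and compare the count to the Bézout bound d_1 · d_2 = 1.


Common zeros: {(0, 1)}; count = 1; Bézout bound = 1.

deg(f) = 1, deg(g) = 1, so Bézout bound = 1.
Scan x ∈ F_11. For each x, list the y ∈ F_11 with f(x, y) ≡ 0 and those with g(x, y) ≡ 0 (mod 11); the common zeros in that column are the intersection.
  x = 0: f ≡ 0 at y ∈ {1}; g ≡ 0 at y ∈ {1}; common: {1}.
  x = 1: f ≡ 0 at y ∈ {1}; g ≡ 0 at y ∈ {3}; common: ∅.
  x = 2: f ≡ 0 at y ∈ {1}; g ≡ 0 at y ∈ {5}; common: ∅.
  x = 3: f ≡ 0 at y ∈ {1}; g ≡ 0 at y ∈ {7}; common: ∅.
  x = 4: f ≡ 0 at y ∈ {1}; g ≡ 0 at y ∈ {9}; common: ∅.
  x = 5: f ≡ 0 at y ∈ {1}; g ≡ 0 at y ∈ {0}; common: ∅.
  x = 6: f ≡ 0 at y ∈ {1}; g ≡ 0 at y ∈ {2}; common: ∅.
  x = 7: f ≡ 0 at y ∈ {1}; g ≡ 0 at y ∈ {4}; common: ∅.
  x = 8: f ≡ 0 at y ∈ {1}; g ≡ 0 at y ∈ {6}; common: ∅.
  x = 9: f ≡ 0 at y ∈ {1}; g ≡ 0 at y ∈ {8}; common: ∅.
  x = 10: f ≡ 0 at y ∈ {1}; g ≡ 0 at y ∈ {10}; common: ∅.
Collecting: common zeros = {(0, 1)}, so the count is 1.
Comparison with the Bézout bound: 1 ≤ 1 = deg(f)·deg(g), as expected for curves with no common component (the bound is attained).


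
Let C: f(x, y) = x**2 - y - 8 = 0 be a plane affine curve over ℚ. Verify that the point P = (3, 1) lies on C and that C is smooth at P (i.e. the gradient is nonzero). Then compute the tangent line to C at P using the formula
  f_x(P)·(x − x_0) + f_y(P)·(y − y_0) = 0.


Tangent line at P: 6*x - y - 17 = 0.

Step 1: f(3, 1) = 0, so P lies on C.
Step 2: partial derivatives
  f_x(x, y) = 2*x, f_y(x, y) = -1.
  f_x(P) = 6, f_y(P) = -1 (gradient nonzero, so P is smooth).
Step 3: tangent line at P: 6·(x − 3) + -1·(y − 1) = 0.
Expanding: 6*x - y - 17 = 0.


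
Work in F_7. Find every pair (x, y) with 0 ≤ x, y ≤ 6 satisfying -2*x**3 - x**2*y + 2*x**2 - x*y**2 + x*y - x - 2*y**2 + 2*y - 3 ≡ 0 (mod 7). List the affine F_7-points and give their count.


Affine F_7-points: {(0, 2), (0, 6), (2, 3), (2, 4), (3, 0), (3, 2), (4, 1), (4, 2), (5, 4), (6, 3), (6, 4)}; count = 11.

For each of the 49 pairs (x, y) ∈ F_7², evaluate f(x, y) mod 7. Record the zeros.
  x = 0: [0↦4, 1↦4, 2↦0, 3↦6, 4↦1, 5↦6, 6↦0]  zeros at y ∈ {2, 6}
  x = 1: [0↦3, 1↦2, 2↦2, 3↦3, 4↦5, 5↦1, 6↦5]  zeros at y ∈ ∅
  x = 2: [0↦1, 1↦4, 2↦6, 3↦0, 4↦0, 5↦6, 6↦4]  zeros at y ∈ {3, 4}
  x = 3: [0↦0, 1↦5, 2↦0, 3↦6, 4↦2, 5↦2, 6↦6]  zeros at y ∈ {0, 2}
  x = 4: [0↦2, 1↦0, 2↦0, 3↦2, 4↦6, 5↦5, 6↦6]  zeros at y ∈ {1, 2}
  x = 5: [0↦2, 1↦5, 2↦1, 3↦4, 4↦0, 5↦3, 6↦6]  zeros at y ∈ {4}
  x = 6: [0↦2, 1↦1, 2↦5, 3↦0, 4↦0, 5↦5, 6↦1]  zeros at y ∈ {3, 4}
Collecting zeros: affine points = {(0, 2), (0, 6), (2, 3), (2, 4), (3, 0), (3, 2), (4, 1), (4, 2), (5, 4), (6, 3), (6, 4)}.
Total count |C(F_7)_aff| = 11.


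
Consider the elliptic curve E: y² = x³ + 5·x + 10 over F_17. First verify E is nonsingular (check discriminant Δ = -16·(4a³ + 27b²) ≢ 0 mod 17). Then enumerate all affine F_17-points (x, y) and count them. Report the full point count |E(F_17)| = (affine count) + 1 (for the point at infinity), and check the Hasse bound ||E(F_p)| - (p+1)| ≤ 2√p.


Affine points = {(1, 4), (1, 13), (3, 1), (3, 16), (4, 3), (4, 14), (6, 1), (6, 16), (8, 1), (8, 16), (9, 6), (9, 11), (11, 6), (11, 11), (12, 8), (12, 9), (14, 6), (14, 11), (15, 3), (15, 14), (16, 2), (16, 15)}; affine count = 22; |E(F_17)| = 23.

Discriminant check: Δ ∝ 4a³ + 27b² = 4·5³ + 27·10² = 4·125 + 27·100 ≡ 4 (mod 17). Nonzero ⇒ E is nonsingular.
For each x ∈ F_17, compute rhs = x³ + 5·x + 10 mod 17, then count y ∈ F_17 with y² ≡ rhs.
  x = 0: rhs = 10, matching y values: none (0 points).
  x = 1: rhs = 16, matching y values: 4, 13 (2 points).
  x = 2: rhs = 11, matching y values: none (0 points).
  x = 3: rhs = 1, matching y values: 1, 16 (2 points).
  x = 4: rhs = 9, matching y values: 3, 14 (2 points).
  x = 5: rhs = 7, matching y values: none (0 points).
  x = 6: rhs = 1, matching y values: 1, 16 (2 points).
  x = 7: rhs = 14, matching y values: none (0 points).
  x = 8: rhs = 1, matching y values: 1, 16 (2 points).
  x = 9: rhs = 2, matching y values: 6, 11 (2 points).
  x = 10: rhs = 6, matching y values: none (0 points).
  x = 11: rhs = 2, matching y values: 6, 11 (2 points).
  x = 12: rhs = 13, matching y values: 8, 9 (2 points).
  x = 13: rhs = 11, matching y values: none (0 points).
  x = 14: rhs = 2, matching y values: 6, 11 (2 points).
  x = 15: rhs = 9, matching y values: 3, 14 (2 points).
  x = 16: rhs = 4, matching y values: 2, 15 (2 points).
Total affine count: 22.
Full point count |E(F_17)| = 22 + 1 = 23.
Hasse bound: |23 − (17+1)| = |5| = 5 ≤ 2√17 ≈ 8.2462 ✓.


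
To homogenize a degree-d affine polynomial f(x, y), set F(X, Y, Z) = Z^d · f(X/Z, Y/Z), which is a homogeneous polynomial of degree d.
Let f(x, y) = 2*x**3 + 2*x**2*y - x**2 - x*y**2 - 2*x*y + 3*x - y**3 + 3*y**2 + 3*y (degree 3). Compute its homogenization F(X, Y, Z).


F(X, Y, Z) = 2*X**3 + 2*X**2*Y - X**2*Z - X*Y**2 - 2*X*Y*Z + 3*X*Z**2 - Y**3 + 3*Y**2*Z + 3*Y*Z**2

deg(f) = 3.
Substitute x = X/Z, y = Y/Z into f, then multiply by Z^3.
  monomial 2·x^3·y^0 ↦ 2·X^3·Y^0·Z^0.
  monomial 2·x^2·y^1 ↦ 2·X^2·Y^1·Z^0.
  monomial -1·x^2·y^0 ↦ -1·X^2·Y^0·Z^1.
  monomial -1·x^1·y^2 ↦ -1·X^1·Y^2·Z^0.
  monomial -2·x^1·y^1 ↦ -2·X^1·Y^1·Z^1.
  monomial 3·x^1·y^0 ↦ 3·X^1·Y^0·Z^2.
  monomial -1·x^0·y^3 ↦ -1·X^0·Y^3·Z^0.
  monomial 3·x^0·y^2 ↦ 3·X^0·Y^2·Z^1.
  monomial 3·x^0·y^1 ↦ 3·X^0·Y^1·Z^2.
Collecting: F(X, Y, Z) = 2*X**3 + 2*X**2*Y - X**2*Z - X*Y**2 - 2*X*Y*Z + 3*X*Z**2 - Y**3 + 3*Y**2*Z + 3*Y*Z**2.


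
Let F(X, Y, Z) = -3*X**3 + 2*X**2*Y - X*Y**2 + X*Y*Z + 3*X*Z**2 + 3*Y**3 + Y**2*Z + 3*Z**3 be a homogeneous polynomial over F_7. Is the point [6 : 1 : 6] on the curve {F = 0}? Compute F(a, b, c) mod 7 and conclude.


F(6,1,6) ≡ 3 (mod 7); P is NOT on the curve.

Evaluate F(6, 1, 6) term-by-term (mod 7).
  -3*X**3 ↦ -3·216·1·1 = -648
  2*X**2*Y ↦ 2·36·1·1 = 72
  -X*Y**2 ↦ -1·6·1·1 = -6
  X*Y*Z ↦ 1·6·1·6 = 36
  3*X*Z**2 ↦ 3·6·1·36 = 648
  3*Y**3 ↦ 3·1·1·1 = 3
  Y**2*Z ↦ 1·1·1·6 = 6
  3*Z**3 ↦ 3·1·1·216 = 648
Sum: F(6, 1, 6) = (-648) + (72) + (-6) + (36) + (648) + (3) + (6) + (648) = 759.
Reducing mod 7: 759 ≡ 3 (mod 7).
Since F(a, b, c) ≡ 3 ≠ 0 (mod 7), P does NOT lie on the curve.


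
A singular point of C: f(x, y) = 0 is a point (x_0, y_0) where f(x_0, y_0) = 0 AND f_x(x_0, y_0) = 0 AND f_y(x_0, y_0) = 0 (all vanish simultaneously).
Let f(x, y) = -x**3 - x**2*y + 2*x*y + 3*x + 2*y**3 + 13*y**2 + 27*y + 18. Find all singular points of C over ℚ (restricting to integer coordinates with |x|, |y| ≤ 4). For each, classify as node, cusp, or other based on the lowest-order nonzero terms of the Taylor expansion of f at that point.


Singular points: {(1, -2)}; classification: node.

Compute partial derivatives:
  f_x = -3*x**2 - 2*x*y + 2*y + 3.
  f_y = -x**2 + 2*x + 6*y**2 + 26*y + 27.
Scan x_0 ∈ {−4, ..., 4}. For each x_0, f_y(x_0, y) is a polynomial in y; find its integer roots y ∈ {−4, ..., 4}, then test f_x and f at those candidates.
  x = -4: f_y(-4, y) = 6*y**2 + 26*y + 3; no integer root y with |y| ≤ 4.
  x = -3: f_y(-3, y) = 6*y**2 + 26*y + 12; no integer root y with |y| ≤ 4.
  x = -2: f_y(-2, y) = 6*y**2 + 26*y + 19; no integer root y with |y| ≤ 4.
  x = -1: f_y(-1, y) = 6*y**2 + 26*y + 24; vanishes at y ∈ {-3}. (-1, -3): f_x = -12 ≠ 0.
  x = 0: f_y(0, y) = 6*y**2 + 26*y + 27; no integer root y with |y| ≤ 4.
  x = 1: f_y(1, y) = 6*y**2 + 26*y + 28; vanishes at y ∈ {-2}. (1, -2): f_x = 0, f = 0 — SINGULAR.
  x = 2: f_y(2, y) = 6*y**2 + 26*y + 27; no integer root y with |y| ≤ 4.
  x = 3: f_y(3, y) = 6*y**2 + 26*y + 24; vanishes at y ∈ {-3}. (3, -3): f_x = -12 ≠ 0.
  x = 4: f_y(4, y) = 6*y**2 + 26*y + 19; no integer root y with |y| ≤ 4.
Only singular point on the grid: (1, -2).
Classify: substitute x = 1 + u, y = -2 + v and expand: f = -u**3 - u**2*v - u**2 + 2*v**3 + v**2.
No constant or linear terms (consistent with a singular point). Quadratic part: -u**2 + v**2. Cubic part: -u**3 - u**2*v + 2*v**3.
The quadratic part v**2 - u**2 = (v − u)(v + u) splits into two distinct linear factors, so there are two distinct tangent lines y − -2 = ±(x − 1) — this is a node (ordinary double point).
Classification: node.


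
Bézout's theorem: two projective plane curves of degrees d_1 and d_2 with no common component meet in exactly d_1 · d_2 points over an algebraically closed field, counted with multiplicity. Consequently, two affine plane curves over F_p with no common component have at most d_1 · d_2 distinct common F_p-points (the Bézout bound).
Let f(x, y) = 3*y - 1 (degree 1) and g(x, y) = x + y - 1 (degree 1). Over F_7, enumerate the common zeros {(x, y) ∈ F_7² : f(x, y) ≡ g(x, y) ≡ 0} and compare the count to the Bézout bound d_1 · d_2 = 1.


Common zeros: {(3, 5)}; count = 1; Bézout bound = 1.

deg(f) = 1, deg(g) = 1, so Bézout bound = 1.
Scan x ∈ F_7. For each x, list the y ∈ F_7 with f(x, y) ≡ 0 and those with g(x, y) ≡ 0 (mod 7); the common zeros in that column are the intersection.
  x = 0: f ≡ 0 at y ∈ {5}; g ≡ 0 at y ∈ {1}; common: ∅.
  x = 1: f ≡ 0 at y ∈ {5}; g ≡ 0 at y ∈ {0}; common: ∅.
  x = 2: f ≡ 0 at y ∈ {5}; g ≡ 0 at y ∈ {6}; common: ∅.
  x = 3: f ≡ 0 at y ∈ {5}; g ≡ 0 at y ∈ {5}; common: {5}.
  x = 4: f ≡ 0 at y ∈ {5}; g ≡ 0 at y ∈ {4}; common: ∅.
  x = 5: f ≡ 0 at y ∈ {5}; g ≡ 0 at y ∈ {3}; common: ∅.
  x = 6: f ≡ 0 at y ∈ {5}; g ≡ 0 at y ∈ {2}; common: ∅.
Collecting: common zeros = {(3, 5)}, so the count is 1.
Comparison with the Bézout bound: 1 ≤ 1 = deg(f)·deg(g), as expected for curves with no common component (the bound is attained).


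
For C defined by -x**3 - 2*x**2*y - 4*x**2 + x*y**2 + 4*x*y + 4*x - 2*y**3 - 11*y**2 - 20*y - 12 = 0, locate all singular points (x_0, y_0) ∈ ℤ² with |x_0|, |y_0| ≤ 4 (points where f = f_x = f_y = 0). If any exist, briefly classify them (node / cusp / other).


Singular points: {(0, -2)}; classification: cusp.

Compute partial derivatives:
  f_x = -3*x**2 - 4*x*y - 8*x + y**2 + 4*y + 4.
  f_y = -2*x**2 + 2*x*y + 4*x - 6*y**2 - 22*y - 20.
Scan x_0 ∈ {−4, ..., 4}. For each x_0, f_y(x_0, y) is a polynomial in y; find its integer roots y ∈ {−4, ..., 4}, then test f_x and f at those candidates.
  x = -4: f_y(-4, y) = -6*y**2 - 30*y - 68; no integer root y with |y| ≤ 4.
  x = -3: f_y(-3, y) = -6*y**2 - 28*y - 50; no integer root y with |y| ≤ 4.
  x = -2: f_y(-2, y) = -6*y**2 - 26*y - 36; no integer root y with |y| ≤ 4.
  x = -1: f_y(-1, y) = -6*y**2 - 24*y - 26; no integer root y with |y| ≤ 4.
  x = 0: f_y(0, y) = -6*y**2 - 22*y - 20; vanishes at y ∈ {-2}. (0, -2): f_x = 0, f = 0 — SINGULAR.
  x = 1: f_y(1, y) = -6*y**2 - 20*y - 18; no integer root y with |y| ≤ 4.
  x = 2: f_y(2, y) = -6*y**2 - 18*y - 20; no integer root y with |y| ≤ 4.
  x = 3: f_y(3, y) = -6*y**2 - 16*y - 26; no integer root y with |y| ≤ 4.
  x = 4: f_y(4, y) = -6*y**2 - 14*y - 36; no integer root y with |y| ≤ 4.
Only singular point on the grid: (0, -2).
Classify: substitute x = 0 + u, y = -2 + v and expand: f = -u**3 - 2*u**2*v + u*v**2 - 2*v**3 + v**2.
No constant or linear terms (consistent with a singular point). Quadratic part: v**2. Cubic part: -u**3 - 2*u**2*v + u*v**2 - 2*v**3.
The quadratic part v**2 is a perfect square, so there is a single (double) tangent line v = 0, i.e. y = -2. Restricting the cubic part to that line (v = 0) leaves -u**3 ≠ 0, so f is not divisible by v and the branch is v² ≈ u**3 to lowest order — this is a cusp.
Classification: cusp.


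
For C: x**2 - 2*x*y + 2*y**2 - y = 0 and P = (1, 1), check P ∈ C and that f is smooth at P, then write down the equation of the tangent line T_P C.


Tangent line at P: y - 1 = 0.

Step 1: f(1, 1) = 0, so P lies on C.
Step 2: partial derivatives
  f_x(x, y) = 2*x - 2*y, f_y(x, y) = -2*x + 4*y - 1.
  f_x(P) = 0, f_y(P) = 1 (gradient nonzero, so P is smooth).
Step 3: tangent line at P: 0·(x − 1) + 1·(y − 1) = 0.
Expanding: y - 1 = 0.


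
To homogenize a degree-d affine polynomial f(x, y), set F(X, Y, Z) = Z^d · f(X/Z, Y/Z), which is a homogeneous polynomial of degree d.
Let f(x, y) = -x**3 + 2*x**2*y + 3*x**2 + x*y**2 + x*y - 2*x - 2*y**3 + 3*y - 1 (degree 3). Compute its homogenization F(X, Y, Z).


F(X, Y, Z) = -X**3 + 2*X**2*Y + 3*X**2*Z + X*Y**2 + X*Y*Z - 2*X*Z**2 - 2*Y**3 + 3*Y*Z**2 - Z**3

deg(f) = 3.
Substitute x = X/Z, y = Y/Z into f, then multiply by Z^3.
  monomial -1·x^3·y^0 ↦ -1·X^3·Y^0·Z^0.
  monomial 2·x^2·y^1 ↦ 2·X^2·Y^1·Z^0.
  monomial 3·x^2·y^0 ↦ 3·X^2·Y^0·Z^1.
  monomial 1·x^1·y^2 ↦ 1·X^1·Y^2·Z^0.
  monomial 1·x^1·y^1 ↦ 1·X^1·Y^1·Z^1.
  monomial -2·x^1·y^0 ↦ -2·X^1·Y^0·Z^2.
  monomial -2·x^0·y^3 ↦ -2·X^0·Y^3·Z^0.
  monomial 3·x^0·y^1 ↦ 3·X^0·Y^1·Z^2.
  monomial -1·x^0·y^0 ↦ -1·X^0·Y^0·Z^3.
Collecting: F(X, Y, Z) = -X**3 + 2*X**2*Y + 3*X**2*Z + X*Y**2 + X*Y*Z - 2*X*Z**2 - 2*Y**3 + 3*Y*Z**2 - Z**3.


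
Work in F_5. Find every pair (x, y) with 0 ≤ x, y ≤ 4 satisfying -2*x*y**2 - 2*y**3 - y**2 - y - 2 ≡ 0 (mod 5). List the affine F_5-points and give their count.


Affine F_5-points: {(0, 4), (2, 1), (2, 2), (4, 3)}; count = 4.

For each of the 25 pairs (x, y) ∈ F_5², evaluate f(x, y) mod 5. Record the zeros.
  x = 0: [0↦3, 1↦4, 2↦1, 3↦2, 4↦0]  zeros at y ∈ {4}
  x = 1: [0↦3, 1↦2, 2↦3, 3↦4, 4↦3]  zeros at y ∈ ∅
  x = 2: [0↦3, 1↦0, 2↦0, 3↦1, 4↦1]  zeros at y ∈ {1, 2}
  x = 3: [0↦3, 1↦3, 2↦2, 3↦3, 4↦4]  zeros at y ∈ ∅
  x = 4: [0↦3, 1↦1, 2↦4, 3↦0, 4↦2]  zeros at y ∈ {3}
Collecting zeros: affine points = {(0, 4), (2, 1), (2, 2), (4, 3)}.
Total count |C(F_5)_aff| = 4.


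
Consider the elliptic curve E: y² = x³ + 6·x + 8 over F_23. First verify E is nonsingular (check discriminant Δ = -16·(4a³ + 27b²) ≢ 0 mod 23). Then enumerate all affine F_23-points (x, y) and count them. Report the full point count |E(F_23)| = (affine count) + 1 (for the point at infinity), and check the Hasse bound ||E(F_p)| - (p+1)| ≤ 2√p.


Affine points = {(0, 10), (0, 13), (4, 2), (4, 21), (5, 5), (5, 18), (7, 5), (7, 18), (8, 4), (8, 19), (9, 3), (9, 20), (11, 5), (11, 18), (13, 11), (13, 12), (15, 0), (17, 3), (17, 20), (19, 9), (19, 14), (20, 3), (20, 20), (22, 1), (22, 22)}; affine count = 25; |E(F_23)| = 26.

Discriminant check: Δ ∝ 4a³ + 27b² = 4·6³ + 27·8² = 4·216 + 27·64 ≡ 16 (mod 23). Nonzero ⇒ E is nonsingular.
For each x ∈ F_23, compute rhs = x³ + 6·x + 8 mod 23, then count y ∈ F_23 with y² ≡ rhs.
  x = 0: rhs = 8, matching y values: 10, 13 (2 points).
  x = 1: rhs = 15, matching y values: none (0 points).
  x = 2: rhs = 5, matching y values: none (0 points).
  x = 3: rhs = 7, matching y values: none (0 points).
  x = 4: rhs = 4, matching y values: 2, 21 (2 points).
  x = 5: rhs = 2, matching y values: 5, 18 (2 points).
  x = 6: rhs = 7, matching y values: none (0 points).
  x = 7: rhs = 2, matching y values: 5, 18 (2 points).
  x = 8: rhs = 16, matching y values: 4, 19 (2 points).
  x = 9: rhs = 9, matching y values: 3, 20 (2 points).
  x = 10: rhs = 10, matching y values: none (0 points).
  x = 11: rhs = 2, matching y values: 5, 18 (2 points).
  x = 12: rhs = 14, matching y values: none (0 points).
  x = 13: rhs = 6, matching y values: 11, 12 (2 points).
  x = 14: rhs = 7, matching y values: none (0 points).
  x = 15: rhs = 0, matching y values: 0 (1 points).
  x = 16: rhs = 14, matching y values: none (0 points).
  x = 17: rhs = 9, matching y values: 3, 20 (2 points).
  x = 18: rhs = 14, matching y values: none (0 points).
  x = 19: rhs = 12, matching y values: 9, 14 (2 points).
  x = 20: rhs = 9, matching y values: 3, 20 (2 points).
  x = 21: rhs = 11, matching y values: none (0 points).
  x = 22: rhs = 1, matching y values: 1, 22 (2 points).
Total affine count: 25.
Full point count |E(F_23)| = 25 + 1 = 26.
Hasse bound: |26 − (23+1)| = |2| = 2 ≤ 2√23 ≈ 9.5917 ✓.


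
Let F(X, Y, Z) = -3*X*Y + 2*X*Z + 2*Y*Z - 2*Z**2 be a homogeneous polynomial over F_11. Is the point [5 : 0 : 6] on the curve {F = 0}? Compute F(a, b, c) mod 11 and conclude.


F(5,0,6) ≡ 10 (mod 11); P is NOT on the curve.

Evaluate F(5, 0, 6) term-by-term (mod 11).
  -3*X*Y ↦ -3·5·0·1 = 0
  2*X*Z ↦ 2·5·1·6 = 60
  2*Y*Z ↦ 2·1·0·6 = 0
  -2*Z**2 ↦ -2·1·1·36 = -72
Sum: F(5, 0, 6) = (0) + (60) + (0) + (-72) = -12.
Reducing mod 11: -12 ≡ 10 (mod 11).
Since F(a, b, c) ≡ 10 ≠ 0 (mod 11), P does NOT lie on the curve.


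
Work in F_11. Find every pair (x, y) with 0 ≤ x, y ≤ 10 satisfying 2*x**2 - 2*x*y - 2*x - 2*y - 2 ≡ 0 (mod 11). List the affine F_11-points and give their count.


Affine F_11-points: {(0, 10), (1, 5), (2, 4), (3, 4), (4, 0), (5, 5), (6, 1), (7, 1), (8, 0), (9, 6)}; count = 10.

For each of the 121 pairs (x, y) ∈ F_11², evaluate f(x, y) mod 11. Record the zeros.
  x = 0: [0↦9, 1↦7, 2↦5, 3↦3, 4↦1, 5↦10, 6↦8, 7↦6, 8↦4, 9↦2, 10↦0]  zeros at y ∈ {10}
  x = 1: [0↦9, 1↦5, 2↦1, 3↦8, 4↦4, 5↦0, 6↦7, 7↦3, 8↦10, 9↦6, 10↦2]  zeros at y ∈ {5}
  x = 2: [0↦2, 1↦7, 2↦1, 3↦6, 4↦0, 5↦5, 6↦10, 7↦4, 8↦9, 9↦3, 10↦8]  zeros at y ∈ {4}
  x = 3: [0↦10, 1↦2, 2↦5, 3↦8, 4↦0, 5↦3, 6↦6, 7↦9, 8↦1, 9↦4, 10↦7]  zeros at y ∈ {4}
  x = 4: [0↦0, 1↦1, 2↦2, 3↦3, 4↦4, 5↦5, 6↦6, 7↦7, 8↦8, 9↦9, 10↦10]  zeros at y ∈ {0}
  x = 5: [0↦5, 1↦4, 2↦3, 3↦2, 4↦1, 5↦0, 6↦10, 7↦9, 8↦8, 9↦7, 10↦6]  zeros at y ∈ {5}
  x = 6: [0↦3, 1↦0, 2↦8, 3↦5, 4↦2, 5↦10, 6↦7, 7↦4, 8↦1, 9↦9, 10↦6]  zeros at y ∈ {1}
  x = 7: [0↦5, 1↦0, 2↦6, 3↦1, 4↦7, 5↦2, 6↦8, 7↦3, 8↦9, 9↦4, 10↦10]  zeros at y ∈ {1}
  x = 8: [0↦0, 1↦4, 2↦8, 3↦1, 4↦5, 5↦9, 6↦2, 7↦6, 8↦10, 9↦3, 10↦7]  zeros at y ∈ {0}
  x = 9: [0↦10, 1↦1, 2↦3, 3↦5, 4↦7, 5↦9, 6↦0, 7↦2, 8↦4, 9↦6, 10↦8]  zeros at y ∈ {6}
  x = 10: [0↦2, 1↦2, 2↦2, 3↦2, 4↦2, 5↦2, 6↦2, 7↦2, 8↦2, 9↦2, 10↦2]  zeros at y ∈ ∅
Collecting zeros: affine points = {(0, 10), (1, 5), (2, 4), (3, 4), (4, 0), (5, 5), (6, 1), (7, 1), (8, 0), (9, 6)}.
Total count |C(F_11)_aff| = 10.


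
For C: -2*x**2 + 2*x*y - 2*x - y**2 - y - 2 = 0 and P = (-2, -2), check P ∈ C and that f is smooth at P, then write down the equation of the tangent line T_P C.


Tangent line at P: 2*x - y + 2 = 0.

Step 1: f(-2, -2) = 0, so P lies on C.
Step 2: partial derivatives
  f_x(x, y) = -4*x + 2*y - 2, f_y(x, y) = 2*x - 2*y - 1.
  f_x(P) = 2, f_y(P) = -1 (gradient nonzero, so P is smooth).
Step 3: tangent line at P: 2·(x − -2) + -1·(y − -2) = 0.
Expanding: 2*x - y + 2 = 0.


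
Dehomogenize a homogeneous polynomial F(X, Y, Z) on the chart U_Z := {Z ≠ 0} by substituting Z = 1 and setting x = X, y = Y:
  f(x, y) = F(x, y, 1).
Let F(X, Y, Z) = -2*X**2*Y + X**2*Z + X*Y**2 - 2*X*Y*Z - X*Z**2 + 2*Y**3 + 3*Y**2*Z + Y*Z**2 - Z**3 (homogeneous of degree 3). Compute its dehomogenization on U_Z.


f(x, y) = -2*x**2*y + x**2 + x*y**2 - 2*x*y - x + 2*y**3 + 3*y**2 + y - 1

On U_Z we set Z = 1. Each monomial c·X^i·Y^j·Z^k in F becomes c·x^i·y^j·1^k = c·x^i·y^j.
Substituting Z = 1: F(X, Y, 1) = -2*x**2*y + x**2 + x*y**2 - 2*x*y - x + 2*y**3 + 3*y**2 + y - 1.
Note: deg(f) ≤ deg(F) = 3; strict inequality happens when F is divisible by Z (lost terms).


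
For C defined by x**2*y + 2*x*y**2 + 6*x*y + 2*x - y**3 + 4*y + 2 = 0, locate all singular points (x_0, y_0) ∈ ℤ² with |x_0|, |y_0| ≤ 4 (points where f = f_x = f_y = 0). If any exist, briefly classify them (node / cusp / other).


Singular points: {(-1, -1)}; classification: node.

Compute partial derivatives:
  f_x = 2*x*y + 2*y**2 + 6*y + 2.
  f_y = x**2 + 4*x*y + 6*x - 3*y**2 + 4.
Scan x_0 ∈ {−4, ..., 4}. For each x_0, f_y(x_0, y) is a polynomial in y; find its integer roots y ∈ {−4, ..., 4}, then test f_x and f at those candidates.
  x = -4: f_y(-4, y) = -3*y**2 - 16*y - 4; no integer root y with |y| ≤ 4.
  x = -3: f_y(-3, y) = -3*y**2 - 12*y - 5; no integer root y with |y| ≤ 4.
  x = -2: f_y(-2, y) = -3*y**2 - 8*y - 4; vanishes at y ∈ {-2}. (-2, -2): f_x = 6 ≠ 0.
  x = -1: f_y(-1, y) = -3*y**2 - 4*y - 1; vanishes at y ∈ {-1}. (-1, -1): f_x = 0, f = 0 — SINGULAR.
  x = 0: f_y(0, y) = 4 - 3*y**2; no integer root y with |y| ≤ 4.
  x = 1: f_y(1, y) = -3*y**2 + 4*y + 11; no integer root y with |y| ≤ 4.
  x = 2: f_y(2, y) = -3*y**2 + 8*y + 20; no integer root y with |y| ≤ 4.
  x = 3: f_y(3, y) = -3*y**2 + 12*y + 31; no integer root y with |y| ≤ 4.
  x = 4: f_y(4, y) = -3*y**2 + 16*y + 44; vanishes at y ∈ {-2}. (4, -2): f_x = -18 ≠ 0.
Only singular point on the grid: (-1, -1).
Classify: substitute x = -1 + u, y = -1 + v and expand: f = u**2*v - u**2 + 2*u*v**2 - v**3 + v**2.
No constant or linear terms (consistent with a singular point). Quadratic part: -u**2 + v**2. Cubic part: u**2*v + 2*u*v**2 - v**3.
The quadratic part v**2 - u**2 = (v − u)(v + u) splits into two distinct linear factors, so there are two distinct tangent lines y − -1 = ±(x − -1) — this is a node (ordinary double point).
Classification: node.


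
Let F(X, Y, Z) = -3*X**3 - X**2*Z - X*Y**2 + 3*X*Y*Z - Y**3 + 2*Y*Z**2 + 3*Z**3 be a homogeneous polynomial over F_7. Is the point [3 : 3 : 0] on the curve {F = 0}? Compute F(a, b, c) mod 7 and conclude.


F(3,3,0) ≡ 5 (mod 7); P is NOT on the curve.

Evaluate F(3, 3, 0) term-by-term (mod 7).
  -3*X**3 ↦ -3·27·1·1 = -81
  -X**2*Z ↦ -1·9·1·0 = 0
  -X*Y**2 ↦ -1·3·9·1 = -27
  3*X*Y*Z ↦ 3·3·3·0 = 0
  -Y**3 ↦ -1·1·27·1 = -27
  2*Y*Z**2 ↦ 2·1·3·0 = 0
  3*Z**3 ↦ 3·1·1·0 = 0
Sum: F(3, 3, 0) = (-81) + (0) + (-27) + (0) + (-27) + (0) + (0) = -135.
Reducing mod 7: -135 ≡ 5 (mod 7).
Since F(a, b, c) ≡ 5 ≠ 0 (mod 7), P does NOT lie on the curve.


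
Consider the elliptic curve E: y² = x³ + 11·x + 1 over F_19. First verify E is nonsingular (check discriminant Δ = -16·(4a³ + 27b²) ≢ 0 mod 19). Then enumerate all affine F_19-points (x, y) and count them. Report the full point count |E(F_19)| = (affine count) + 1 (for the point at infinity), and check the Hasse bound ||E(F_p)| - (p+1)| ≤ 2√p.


Affine points = {(0, 1), (0, 18), (3, 2), (3, 17), (6, 6), (6, 13), (10, 3), (10, 16), (11, 3), (11, 16), (13, 2), (13, 17), (14, 7), (14, 12), (15, 8), (15, 11), (16, 6), (16, 13), (17, 3), (17, 16)}; affine count = 20; |E(F_19)| = 21.

Discriminant check: Δ ∝ 4a³ + 27b² = 4·11³ + 27·1² = 4·1331 + 27·1 ≡ 12 (mod 19). Nonzero ⇒ E is nonsingular.
For each x ∈ F_19, compute rhs = x³ + 11·x + 1 mod 19, then count y ∈ F_19 with y² ≡ rhs.
  x = 0: rhs = 1, matching y values: 1, 18 (2 points).
  x = 1: rhs = 13, matching y values: none (0 points).
  x = 2: rhs = 12, matching y values: none (0 points).
  x = 3: rhs = 4, matching y values: 2, 17 (2 points).
  x = 4: rhs = 14, matching y values: none (0 points).
  x = 5: rhs = 10, matching y values: none (0 points).
  x = 6: rhs = 17, matching y values: 6, 13 (2 points).
  x = 7: rhs = 3, matching y values: none (0 points).
  x = 8: rhs = 12, matching y values: none (0 points).
  x = 9: rhs = 12, matching y values: none (0 points).
  x = 10: rhs = 9, matching y values: 3, 16 (2 points).
  x = 11: rhs = 9, matching y values: 3, 16 (2 points).
  x = 12: rhs = 18, matching y values: none (0 points).
  x = 13: rhs = 4, matching y values: 2, 17 (2 points).
  x = 14: rhs = 11, matching y values: 7, 12 (2 points).
  x = 15: rhs = 7, matching y values: 8, 11 (2 points).
  x = 16: rhs = 17, matching y values: 6, 13 (2 points).
  x = 17: rhs = 9, matching y values: 3, 16 (2 points).
  x = 18: rhs = 8, matching y values: none (0 points).
Total affine count: 20.
Full point count |E(F_19)| = 20 + 1 = 21.
Hasse bound: |21 − (19+1)| = |1| = 1 ≤ 2√19 ≈ 8.7178 ✓.


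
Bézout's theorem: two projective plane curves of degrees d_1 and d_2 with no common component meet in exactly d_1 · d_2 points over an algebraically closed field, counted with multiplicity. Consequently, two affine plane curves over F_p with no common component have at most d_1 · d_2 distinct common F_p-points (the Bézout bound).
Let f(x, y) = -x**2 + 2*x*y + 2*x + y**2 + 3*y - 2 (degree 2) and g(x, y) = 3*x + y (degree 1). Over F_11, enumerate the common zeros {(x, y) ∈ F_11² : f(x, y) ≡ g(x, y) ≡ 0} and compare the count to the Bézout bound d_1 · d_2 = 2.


Common zeros: ∅; count = 0; Bézout bound = 2.

deg(f) = 2, deg(g) = 1, so Bézout bound = 2.
Scan x ∈ F_11. For each x, list the y ∈ F_11 with f(x, y) ≡ 0 and those with g(x, y) ≡ 0 (mod 11); the common zeros in that column are the intersection.
  x = 0: f ≡ 0 at y ∈ ∅; g ≡ 0 at y ∈ {0}; common: ∅.
  x = 1: f ≡ 0 at y ∈ ∅; g ≡ 0 at y ∈ {8}; common: ∅.
  x = 2: f ≡ 0 at y ∈ ∅; g ≡ 0 at y ∈ {5}; common: ∅.
  x = 3: f ≡ 0 at y ∈ ∅; g ≡ 0 at y ∈ {2}; common: ∅.
  x = 4: f ≡ 0 at y ∈ ∅; g ≡ 0 at y ∈ {10}; common: ∅.
  x = 5: f ≡ 0 at y ∈ ∅; g ≡ 0 at y ∈ {7}; common: ∅.
  x = 6: f ≡ 0 at y ∈ ∅; g ≡ 0 at y ∈ {4}; common: ∅.
  x = 7: f ≡ 0 at y ∈ ∅; g ≡ 0 at y ∈ {1}; common: ∅.
  x = 8: f ≡ 0 at y ∈ {7}; g ≡ 0 at y ∈ {9}; common: ∅.
  x = 9: f ≡ 0 at y ∈ ∅; g ≡ 0 at y ∈ {6}; common: ∅.
  x = 10: f ≡ 0 at y ∈ ∅; g ≡ 0 at y ∈ {3}; common: ∅.
Collecting: common zeros = ∅, so the count is 0.
Comparison with the Bézout bound: 0 ≤ 2 = deg(f)·deg(g), as expected for curves with no common component (the affine F_11-count falls short of the bound because intersections may lie at infinity, over extension fields, or carry multiplicity).


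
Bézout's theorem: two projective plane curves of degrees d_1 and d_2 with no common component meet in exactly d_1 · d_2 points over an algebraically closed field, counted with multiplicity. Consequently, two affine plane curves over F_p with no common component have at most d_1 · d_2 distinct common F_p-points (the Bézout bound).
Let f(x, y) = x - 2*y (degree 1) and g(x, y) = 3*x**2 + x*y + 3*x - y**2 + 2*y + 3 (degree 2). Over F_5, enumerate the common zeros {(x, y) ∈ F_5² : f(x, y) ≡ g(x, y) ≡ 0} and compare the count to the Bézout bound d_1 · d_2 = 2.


Common zeros: ∅; count = 0; Bézout bound = 2.

deg(f) = 1, deg(g) = 2, so Bézout bound = 2.
Scan x ∈ F_5. For each x, list the y ∈ F_5 with f(x, y) ≡ 0 and those with g(x, y) ≡ 0 (mod 5); the common zeros in that column are the intersection.
  x = 0: f ≡ 0 at y ∈ {0}; g ≡ 0 at y ∈ {3, 4}; common: ∅.
  x = 1: f ≡ 0 at y ∈ {3}; g ≡ 0 at y ∈ {4}; common: ∅.
  x = 2: f ≡ 0 at y ∈ {1}; g ≡ 0 at y ∈ {2}; common: ∅.
  x = 3: f ≡ 0 at y ∈ {4}; g ≡ 0 at y ∈ {2, 3}; common: ∅.
  x = 4: f ≡ 0 at y ∈ {2}; g ≡ 0 at y ∈ ∅; common: ∅.
Collecting: common zeros = ∅, so the count is 0.
Comparison with the Bézout bound: 0 ≤ 2 = deg(f)·deg(g), as expected for curves with no common component (the affine F_5-count falls short of the bound because intersections may lie at infinity, over extension fields, or carry multiplicity).
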